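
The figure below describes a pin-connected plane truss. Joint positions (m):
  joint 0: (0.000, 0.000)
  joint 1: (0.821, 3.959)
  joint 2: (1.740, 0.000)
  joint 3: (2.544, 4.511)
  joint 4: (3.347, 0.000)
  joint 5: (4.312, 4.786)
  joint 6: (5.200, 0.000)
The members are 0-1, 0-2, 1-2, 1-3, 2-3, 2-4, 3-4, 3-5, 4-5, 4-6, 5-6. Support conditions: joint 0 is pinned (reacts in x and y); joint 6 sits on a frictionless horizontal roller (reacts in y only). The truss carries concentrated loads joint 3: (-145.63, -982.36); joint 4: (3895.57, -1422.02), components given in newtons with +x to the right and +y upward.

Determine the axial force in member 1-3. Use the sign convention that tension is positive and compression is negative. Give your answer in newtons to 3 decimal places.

-487.479

N=7 nodes, M=11 members, R=3 reactions → 2N=14, M+R=14
member 0 (0-1): L=4.0432, (cx,cy)=(0.2031,0.9792)
member 1 (0-2): L=1.7400, (cx,cy)=(1.0000,0.0000)
member 2 (1-2): L=4.0643, (cx,cy)=(0.2261,-0.9741)
member 3 (1-3): L=1.8093, (cx,cy)=(0.9523,0.3051)
member 4 (2-3): L=4.5821, (cx,cy)=(0.1755,0.9845)
member 5 (2-4): L=1.6070, (cx,cy)=(1.0000,0.0000)
member 6 (3-4): L=4.5819, (cx,cy)=(0.1753,-0.9845)
member 7 (3-5): L=1.7893, (cx,cy)=(0.9881,0.1537)
member 8 (4-5): L=4.8823, (cx,cy)=(0.1977,0.9803)
member 9 (4-6): L=1.8530, (cx,cy)=(1.0000,0.0000)
member 10 (5-6): L=4.8677, (cx,cy)=(0.1824,-0.9832)
solve A·x = −loads:
  F[0-1] = -1158.9692 N (compression)
  F[0-2] = +3985.2749 N (tension)
  F[1-2] = +1012.3153 N (tension)
  F[1-3] = -487.4792 N (compression)
  F[2-3] = -1001.6363 N (compression)
  F[2-4] = +4389.9298 N (tension)
  F[3-4] = +74.6904 N (tension)
  F[3-5] = -513.5514 N (compression)
  F[4-5] = +1375.6236 N (tension)
  F[4-6] = +235.5548 N (tension)
  F[5-6] = -1291.2230 N (compression)
  Rx@0 = -3749.9400 N
  Ry@0 = +1134.8246 N
  Ry@6 = +1269.5554 N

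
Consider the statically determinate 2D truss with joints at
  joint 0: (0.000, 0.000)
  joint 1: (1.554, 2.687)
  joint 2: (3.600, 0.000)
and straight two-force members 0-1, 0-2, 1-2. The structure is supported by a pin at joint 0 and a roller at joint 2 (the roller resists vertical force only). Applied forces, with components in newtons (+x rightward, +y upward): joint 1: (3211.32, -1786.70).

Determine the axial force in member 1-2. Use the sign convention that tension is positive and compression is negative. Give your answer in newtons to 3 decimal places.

N=3 nodes, M=3 members, R=3 reactions → 2N=6, M+R=6
member 0 (0-1): L=3.1040, (cx,cy)=(0.5006,0.8657)
member 1 (0-2): L=3.6000, (cx,cy)=(1.0000,0.0000)
member 2 (1-2): L=3.3773, (cx,cy)=(0.6058,-0.7956)
solve A·x = −loads:
  F[0-1] = +1595.8480 N (tension)
  F[0-2] = +2412.3706 N (tension)
  F[1-2] = -3982.0499 N (compression)
  Rx@0 = -3211.3200 N
  Ry@0 = -1381.4524 N
  Ry@2 = +3168.1524 N

-3982.050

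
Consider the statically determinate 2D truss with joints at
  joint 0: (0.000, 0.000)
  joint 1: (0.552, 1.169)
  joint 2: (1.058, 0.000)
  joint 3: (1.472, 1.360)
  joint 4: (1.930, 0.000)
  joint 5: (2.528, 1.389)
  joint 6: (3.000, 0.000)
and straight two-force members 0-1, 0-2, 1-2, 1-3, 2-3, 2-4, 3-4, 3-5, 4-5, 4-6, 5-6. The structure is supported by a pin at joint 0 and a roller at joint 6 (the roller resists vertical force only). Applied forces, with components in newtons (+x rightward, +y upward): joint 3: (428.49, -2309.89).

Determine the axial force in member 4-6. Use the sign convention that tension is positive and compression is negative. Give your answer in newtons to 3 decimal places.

451.147

N=7 nodes, M=11 members, R=3 reactions → 2N=14, M+R=14
member 0 (0-1): L=1.2928, (cx,cy)=(0.4270,0.9043)
member 1 (0-2): L=1.0580, (cx,cy)=(1.0000,0.0000)
member 2 (1-2): L=1.2738, (cx,cy)=(0.3972,-0.9177)
member 3 (1-3): L=0.9396, (cx,cy)=(0.9791,0.2033)
member 4 (2-3): L=1.4216, (cx,cy)=(0.2912,0.9567)
member 5 (2-4): L=0.8720, (cx,cy)=(1.0000,0.0000)
member 6 (3-4): L=1.4350, (cx,cy)=(0.3192,-0.9477)
member 7 (3-5): L=1.0564, (cx,cy)=(0.9996,0.0275)
member 8 (4-5): L=1.5123, (cx,cy)=(0.3954,0.9185)
member 9 (4-6): L=1.0700, (cx,cy)=(1.0000,0.0000)
member 10 (5-6): L=1.4670, (cx,cy)=(0.3217,-0.9468)
solve A·x = −loads:
  F[0-1] = -1086.2567 N (compression)
  F[0-2] = +892.3094 N (tension)
  F[1-2] = +885.7967 N (tension)
  F[1-3] = -833.0801 N (compression)
  F[2-3] = -849.7420 N (compression)
  F[2-4] = +1491.6368 N (tension)
  F[3-4] = -1430.8880 N (compression)
  F[3-5] = -1035.3548 N (compression)
  F[4-5] = +1476.3921 N (tension)
  F[4-6] = +451.1473 N (tension)
  F[5-6] = -1402.1940 N (compression)
  Rx@0 = -428.4900 N
  Ry@0 = +982.2552 N
  Ry@6 = +1327.6348 N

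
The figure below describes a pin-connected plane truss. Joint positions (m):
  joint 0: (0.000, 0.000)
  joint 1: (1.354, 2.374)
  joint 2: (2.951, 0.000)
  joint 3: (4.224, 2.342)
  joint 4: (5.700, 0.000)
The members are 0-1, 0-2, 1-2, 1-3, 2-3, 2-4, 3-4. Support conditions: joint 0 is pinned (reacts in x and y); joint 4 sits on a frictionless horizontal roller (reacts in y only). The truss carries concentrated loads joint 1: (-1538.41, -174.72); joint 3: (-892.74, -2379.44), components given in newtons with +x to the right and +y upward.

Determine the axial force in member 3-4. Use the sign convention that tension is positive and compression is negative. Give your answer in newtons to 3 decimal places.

N=5 nodes, M=7 members, R=3 reactions → 2N=10, M+R=10
member 0 (0-1): L=2.7330, (cx,cy)=(0.4954,0.8686)
member 1 (0-2): L=2.9510, (cx,cy)=(1.0000,0.0000)
member 2 (1-2): L=2.8612, (cx,cy)=(0.5582,-0.8297)
member 3 (1-3): L=2.8702, (cx,cy)=(0.9999,-0.0111)
member 4 (2-3): L=2.6656, (cx,cy)=(0.4776,0.8786)
member 5 (2-4): L=2.7490, (cx,cy)=(1.0000,0.0000)
member 6 (3-4): L=2.7683, (cx,cy)=(0.5332,-0.8460)
solve A·x = −loads:
  F[0-1] = -2022.5759 N (compression)
  F[0-2] = -1429.1063 N (compression)
  F[1-2] = +1914.0159 N (tension)
  F[1-3] = -532.0007 N (compression)
  F[2-3] = -1807.5613 N (compression)
  F[2-4] = +502.4533 N (tension)
  F[3-4] = -942.3757 N (compression)
  Rx@0 = +2431.1500 N
  Ry@0 = +1756.9068 N
  Ry@4 = +797.2532 N

-942.376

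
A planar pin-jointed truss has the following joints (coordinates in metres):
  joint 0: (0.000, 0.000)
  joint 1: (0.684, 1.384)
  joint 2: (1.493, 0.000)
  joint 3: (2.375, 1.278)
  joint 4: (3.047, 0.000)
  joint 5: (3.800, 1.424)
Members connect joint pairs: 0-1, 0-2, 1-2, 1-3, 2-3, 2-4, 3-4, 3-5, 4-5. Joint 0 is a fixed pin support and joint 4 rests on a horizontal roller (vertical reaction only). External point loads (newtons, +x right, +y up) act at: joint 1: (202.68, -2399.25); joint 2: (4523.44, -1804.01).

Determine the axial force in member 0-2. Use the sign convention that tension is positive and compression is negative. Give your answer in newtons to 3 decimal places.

N=6 nodes, M=9 members, R=3 reactions → 2N=12, M+R=12
member 0 (0-1): L=1.5438, (cx,cy)=(0.4431,0.8965)
member 1 (0-2): L=1.4930, (cx,cy)=(1.0000,0.0000)
member 2 (1-2): L=1.6031, (cx,cy)=(0.5046,-0.8633)
member 3 (1-3): L=1.6943, (cx,cy)=(0.9980,-0.0626)
member 4 (2-3): L=1.5528, (cx,cy)=(0.5680,0.8230)
member 5 (2-4): L=1.5540, (cx,cy)=(1.0000,0.0000)
member 6 (3-4): L=1.4439, (cx,cy)=(0.4654,-0.8851)
member 7 (3-5): L=1.4325, (cx,cy)=(0.9948,0.1019)
member 8 (4-5): L=1.6108, (cx,cy)=(0.4675,0.8840)
solve A·x = −loads:
  F[0-1] = -2999.0963 N (compression)
  F[0-2] = +6054.9091 N (tension)
  F[1-2] = +463.4056 N (tension)
  F[1-3] = -1768.7900 N (compression)
  F[2-3] = +1705.8271 N (tension)
  F[2-4] = +796.4088 N (tension)
  F[3-4] = -1711.2209 N (compression)
  F[3-5] = +0.0000 N (tension)
  F[4-5] = -0.0000 N (compression)
  Rx@0 = -4726.1200 N
  Ry@0 = +2688.6610 N
  Ry@4 = +1514.5990 N

6054.909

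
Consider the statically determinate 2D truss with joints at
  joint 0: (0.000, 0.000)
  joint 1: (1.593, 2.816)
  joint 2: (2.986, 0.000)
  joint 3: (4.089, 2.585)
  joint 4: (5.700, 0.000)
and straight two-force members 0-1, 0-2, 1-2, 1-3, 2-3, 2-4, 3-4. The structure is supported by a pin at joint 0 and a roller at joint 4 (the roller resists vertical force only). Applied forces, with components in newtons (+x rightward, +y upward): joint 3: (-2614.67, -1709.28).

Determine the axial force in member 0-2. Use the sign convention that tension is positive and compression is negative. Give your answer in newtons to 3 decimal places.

N=5 nodes, M=7 members, R=3 reactions → 2N=10, M+R=10
member 0 (0-1): L=3.2354, (cx,cy)=(0.4924,0.8704)
member 1 (0-2): L=2.9860, (cx,cy)=(1.0000,0.0000)
member 2 (1-2): L=3.1417, (cx,cy)=(0.4434,-0.8963)
member 3 (1-3): L=2.5067, (cx,cy)=(0.9957,-0.0922)
member 4 (2-3): L=2.8105, (cx,cy)=(0.3925,0.9198)
member 5 (2-4): L=2.7140, (cx,cy)=(1.0000,0.0000)
member 6 (3-4): L=3.0459, (cx,cy)=(0.5289,-0.8487)
solve A·x = −loads:
  F[0-1] = -1917.3970 N (compression)
  F[0-2] = -1670.5956 N (compression)
  F[1-2] = +2053.3813 N (tension)
  F[1-3] = -1862.4482 N (compression)
  F[2-3] = -2001.0498 N (compression)
  F[2-4] = +25.1825 N (tension)
  F[3-4] = -47.6124 N (compression)
  Rx@0 = +2614.6700 N
  Ry@0 = +1668.8723 N
  Ry@4 = +40.4077 N

-1670.596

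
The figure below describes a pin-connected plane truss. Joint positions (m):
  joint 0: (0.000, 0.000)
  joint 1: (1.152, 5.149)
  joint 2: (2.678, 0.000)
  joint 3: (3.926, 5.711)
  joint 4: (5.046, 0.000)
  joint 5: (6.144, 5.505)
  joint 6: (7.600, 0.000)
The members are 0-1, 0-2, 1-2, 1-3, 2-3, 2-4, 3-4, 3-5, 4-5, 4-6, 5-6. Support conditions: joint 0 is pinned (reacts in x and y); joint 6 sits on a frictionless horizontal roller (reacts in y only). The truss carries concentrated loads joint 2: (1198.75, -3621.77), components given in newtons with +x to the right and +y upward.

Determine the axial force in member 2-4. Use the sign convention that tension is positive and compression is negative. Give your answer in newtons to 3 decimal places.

821.003

N=7 nodes, M=11 members, R=3 reactions → 2N=14, M+R=14
member 0 (0-1): L=5.2763, (cx,cy)=(0.2183,0.9759)
member 1 (0-2): L=2.6780, (cx,cy)=(1.0000,0.0000)
member 2 (1-2): L=5.3704, (cx,cy)=(0.2842,-0.9588)
member 3 (1-3): L=2.8304, (cx,cy)=(0.9801,0.1986)
member 4 (2-3): L=5.8458, (cx,cy)=(0.2135,0.9769)
member 5 (2-4): L=2.3680, (cx,cy)=(1.0000,0.0000)
member 6 (3-4): L=5.8198, (cx,cy)=(0.1924,-0.9813)
member 7 (3-5): L=2.2275, (cx,cy)=(0.9957,-0.0925)
member 8 (4-5): L=5.6134, (cx,cy)=(0.1956,0.9807)
member 9 (4-6): L=2.5540, (cx,cy)=(1.0000,0.0000)
member 10 (5-6): L=5.6943, (cx,cy)=(0.2557,-0.9668)
solve A·x = −loads:
  F[0-1] = -2403.5612 N (compression)
  F[0-2] = +1723.5314 N (tension)
  F[1-2] = +2203.2375 N (tension)
  F[1-3] = -1174.2157 N (compression)
  F[2-3] = +1544.9696 N (tension)
  F[2-4] = +821.0032 N (tension)
  F[3-4] = -1245.4885 N (compression)
  F[3-5] = -583.8146 N (compression)
  F[4-5] = +1246.2811 N (tension)
  F[4-6] = +337.5374 N (tension)
  F[5-6] = -1320.0800 N (compression)
  Rx@0 = -1198.7500 N
  Ry@0 = +2345.5726 N
  Ry@6 = +1276.1974 N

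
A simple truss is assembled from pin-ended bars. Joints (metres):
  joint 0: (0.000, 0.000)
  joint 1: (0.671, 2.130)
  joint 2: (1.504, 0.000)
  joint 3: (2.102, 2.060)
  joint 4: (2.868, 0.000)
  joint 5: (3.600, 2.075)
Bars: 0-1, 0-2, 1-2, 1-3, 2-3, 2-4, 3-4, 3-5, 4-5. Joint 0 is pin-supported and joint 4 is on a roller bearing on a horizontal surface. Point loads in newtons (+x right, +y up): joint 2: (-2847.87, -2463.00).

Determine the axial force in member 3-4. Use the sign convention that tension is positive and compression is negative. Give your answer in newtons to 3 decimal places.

-1378.020

N=6 nodes, M=9 members, R=3 reactions → 2N=12, M+R=12
member 0 (0-1): L=2.2332, (cx,cy)=(0.3005,0.9538)
member 1 (0-2): L=1.5040, (cx,cy)=(1.0000,0.0000)
member 2 (1-2): L=2.2871, (cx,cy)=(0.3642,-0.9313)
member 3 (1-3): L=1.4327, (cx,cy)=(0.9988,-0.0489)
member 4 (2-3): L=2.1450, (cx,cy)=(0.2788,0.9604)
member 5 (2-4): L=1.3640, (cx,cy)=(1.0000,0.0000)
member 6 (3-4): L=2.1978, (cx,cy)=(0.3485,-0.9373)
member 7 (3-5): L=1.4981, (cx,cy)=(0.9999,0.0100)
member 8 (4-5): L=2.2003, (cx,cy)=(0.3327,0.9430)
solve A·x = −loads:
  F[0-1] = -1228.1343 N (compression)
  F[0-2] = -2478.8562 N (compression)
  F[1-2] = +1302.0683 N (tension)
  F[1-3] = -844.2587 N (compression)
  F[2-3] = +1301.9840 N (tension)
  F[2-4] = +480.2802 N (tension)
  F[3-4] = -1378.0198 N (compression)
  F[3-5] = +0.0000 N (tension)
  F[4-5] = -0.0000 N (compression)
  Rx@0 = +2847.8700 N
  Ry@0 = +1171.3849 N
  Ry@4 = +1291.6151 N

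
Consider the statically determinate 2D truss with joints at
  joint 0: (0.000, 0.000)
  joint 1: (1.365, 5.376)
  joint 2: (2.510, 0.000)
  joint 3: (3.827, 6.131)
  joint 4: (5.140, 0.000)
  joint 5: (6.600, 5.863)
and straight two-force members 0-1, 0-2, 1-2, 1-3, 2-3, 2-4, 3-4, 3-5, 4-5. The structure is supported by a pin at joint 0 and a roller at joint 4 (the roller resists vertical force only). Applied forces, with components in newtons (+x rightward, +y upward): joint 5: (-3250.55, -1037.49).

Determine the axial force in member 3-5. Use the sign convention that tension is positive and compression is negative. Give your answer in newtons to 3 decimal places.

-2935.489

N=6 nodes, M=9 members, R=3 reactions → 2N=12, M+R=12
member 0 (0-1): L=5.5466, (cx,cy)=(0.2461,0.9692)
member 1 (0-2): L=2.5100, (cx,cy)=(1.0000,0.0000)
member 2 (1-2): L=5.4966, (cx,cy)=(0.2083,-0.9781)
member 3 (1-3): L=2.5752, (cx,cy)=(0.9561,0.2932)
member 4 (2-3): L=6.2709, (cx,cy)=(0.2100,0.9777)
member 5 (2-4): L=2.6300, (cx,cy)=(1.0000,0.0000)
member 6 (3-4): L=6.2700, (cx,cy)=(0.2094,-0.9778)
member 7 (3-5): L=2.7859, (cx,cy)=(0.9954,-0.0962)
member 8 (4-5): L=6.0421, (cx,cy)=(0.2416,0.9704)
solve A·x = −loads:
  F[0-1] = -3521.3813 N (compression)
  F[0-2] = -2383.9473 N (compression)
  F[1-2] = +3020.6320 N (tension)
  F[1-3] = -1564.5894 N (compression)
  F[2-3] = -3021.7606 N (compression)
  F[2-4] = -1120.0879 N (compression)
  F[3-4] = +3779.2633 N (tension)
  F[3-5] = -2935.4891 N (compression)
  F[4-5] = -1360.1859 N (compression)
  Rx@0 = +3250.5500 N
  Ry@0 = +3413.0816 N
  Ry@4 = -2375.5916 N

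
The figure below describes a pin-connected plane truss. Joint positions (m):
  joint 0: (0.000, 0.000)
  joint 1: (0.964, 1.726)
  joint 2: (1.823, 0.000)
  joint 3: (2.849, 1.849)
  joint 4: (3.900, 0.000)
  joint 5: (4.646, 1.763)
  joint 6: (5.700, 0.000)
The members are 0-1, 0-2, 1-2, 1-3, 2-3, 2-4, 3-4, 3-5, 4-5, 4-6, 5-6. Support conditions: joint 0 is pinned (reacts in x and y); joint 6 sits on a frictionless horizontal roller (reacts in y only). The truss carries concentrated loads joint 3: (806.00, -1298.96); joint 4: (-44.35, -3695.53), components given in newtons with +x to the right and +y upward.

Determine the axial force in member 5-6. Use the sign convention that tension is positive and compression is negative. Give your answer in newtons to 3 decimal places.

-4006.985

N=7 nodes, M=11 members, R=3 reactions → 2N=14, M+R=14
member 0 (0-1): L=1.9770, (cx,cy)=(0.4876,0.8731)
member 1 (0-2): L=1.8230, (cx,cy)=(1.0000,0.0000)
member 2 (1-2): L=1.9279, (cx,cy)=(0.4456,-0.8953)
member 3 (1-3): L=1.8890, (cx,cy)=(0.9979,0.0651)
member 4 (2-3): L=2.1146, (cx,cy)=(0.4852,0.8744)
member 5 (2-4): L=2.0770, (cx,cy)=(1.0000,0.0000)
member 6 (3-4): L=2.1268, (cx,cy)=(0.4942,-0.8694)
member 7 (3-5): L=1.7991, (cx,cy)=(0.9989,-0.0478)
member 8 (4-5): L=1.9143, (cx,cy)=(0.3897,0.9209)
member 9 (4-6): L=1.8000, (cx,cy)=(1.0000,0.0000)
member 10 (5-6): L=2.0540, (cx,cy)=(0.5131,-0.8583)
solve A·x = −loads:
  F[0-1] = -1781.3973 N (compression)
  F[0-2] = +1630.2901 N (tension)
  F[1-2] = +1621.2649 N (tension)
  F[1-3] = -1594.3831 N (compression)
  F[2-3] = -1659.9293 N (compression)
  F[2-4] = +3158.0493 N (tension)
  F[3-4] = +484.2753 N (tension)
  F[3-5] = -3445.6492 N (compression)
  F[4-5] = +3555.6018 N (tension)
  F[4-6] = +2056.1237 N (tension)
  F[5-6] = -4006.9854 N (compression)
  Rx@0 = -761.6500 N
  Ry@0 = +1555.2623 N
  Ry@6 = +3439.2277 N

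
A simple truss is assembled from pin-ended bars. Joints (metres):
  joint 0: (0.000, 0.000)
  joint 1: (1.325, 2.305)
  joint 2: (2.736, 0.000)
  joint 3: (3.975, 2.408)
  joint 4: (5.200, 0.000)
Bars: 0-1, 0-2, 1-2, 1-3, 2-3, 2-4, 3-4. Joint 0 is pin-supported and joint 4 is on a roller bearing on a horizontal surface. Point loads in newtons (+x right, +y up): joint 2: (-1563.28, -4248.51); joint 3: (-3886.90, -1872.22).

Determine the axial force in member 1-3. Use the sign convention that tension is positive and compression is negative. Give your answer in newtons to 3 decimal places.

-4935.955

N=5 nodes, M=7 members, R=3 reactions → 2N=10, M+R=10
member 0 (0-1): L=2.6587, (cx,cy)=(0.4984,0.8670)
member 1 (0-2): L=2.7360, (cx,cy)=(1.0000,0.0000)
member 2 (1-2): L=2.7026, (cx,cy)=(0.5221,-0.8529)
member 3 (1-3): L=2.6520, (cx,cy)=(0.9992,0.0388)
member 4 (2-3): L=2.7081, (cx,cy)=(0.4575,0.8892)
member 5 (2-4): L=2.4640, (cx,cy)=(1.0000,0.0000)
member 6 (3-4): L=2.7017, (cx,cy)=(0.4534,-0.8913)
solve A·x = −loads:
  F[0-1] = -4906.9047 N (compression)
  F[0-2] = -3004.7499 N (compression)
  F[1-2] = +4763.1327 N (tension)
  F[1-3] = -4935.9547 N (compression)
  F[2-3] = +209.2785 N (tension)
  F[2-4] = +949.5807 N (tension)
  F[3-4] = -2094.2577 N (compression)
  Rx@0 = +5450.1800 N
  Ry@0 = +4254.1256 N
  Ry@4 = +1866.6044 N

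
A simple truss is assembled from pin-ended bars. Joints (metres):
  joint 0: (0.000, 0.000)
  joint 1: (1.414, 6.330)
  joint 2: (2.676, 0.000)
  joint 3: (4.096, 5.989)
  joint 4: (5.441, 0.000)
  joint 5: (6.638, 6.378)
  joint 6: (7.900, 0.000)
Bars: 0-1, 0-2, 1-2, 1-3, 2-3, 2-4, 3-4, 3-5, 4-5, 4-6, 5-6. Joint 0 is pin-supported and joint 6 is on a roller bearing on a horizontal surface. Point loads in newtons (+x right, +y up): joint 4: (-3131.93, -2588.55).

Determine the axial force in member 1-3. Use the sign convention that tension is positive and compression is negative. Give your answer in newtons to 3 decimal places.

-352.292

N=7 nodes, M=11 members, R=3 reactions → 2N=14, M+R=14
member 0 (0-1): L=6.4860, (cx,cy)=(0.2180,0.9759)
member 1 (0-2): L=2.6760, (cx,cy)=(1.0000,0.0000)
member 2 (1-2): L=6.4546, (cx,cy)=(0.1955,-0.9807)
member 3 (1-3): L=2.7036, (cx,cy)=(0.9920,-0.1261)
member 4 (2-3): L=6.1550, (cx,cy)=(0.2307,0.9730)
member 5 (2-4): L=2.7650, (cx,cy)=(1.0000,0.0000)
member 6 (3-4): L=6.1382, (cx,cy)=(0.2191,-0.9757)
member 7 (3-5): L=2.5716, (cx,cy)=(0.9885,0.1513)
member 8 (4-5): L=6.4894, (cx,cy)=(0.1845,0.9828)
member 9 (4-6): L=2.4590, (cx,cy)=(1.0000,0.0000)
member 10 (5-6): L=6.5017, (cx,cy)=(0.1941,-0.9810)
solve A·x = −loads:
  F[0-1] = -825.5849 N (compression)
  F[0-2] = -2951.9461 N (compression)
  F[1-2] = +866.8926 N (tension)
  F[1-3] = -352.2924 N (compression)
  F[2-3] = -873.7313 N (compression)
  F[2-4] = -2580.8767 N (compression)
  F[3-4] = +714.8026 N (tension)
  F[3-5] = -715.9196 N (compression)
  F[4-5] = +1924.1354 N (tension)
  F[4-6] = +352.7630 N (tension)
  F[5-6] = -1817.3880 N (compression)
  Rx@0 = +3131.9300 N
  Ry@0 = +805.7271 N
  Ry@6 = +1782.8229 N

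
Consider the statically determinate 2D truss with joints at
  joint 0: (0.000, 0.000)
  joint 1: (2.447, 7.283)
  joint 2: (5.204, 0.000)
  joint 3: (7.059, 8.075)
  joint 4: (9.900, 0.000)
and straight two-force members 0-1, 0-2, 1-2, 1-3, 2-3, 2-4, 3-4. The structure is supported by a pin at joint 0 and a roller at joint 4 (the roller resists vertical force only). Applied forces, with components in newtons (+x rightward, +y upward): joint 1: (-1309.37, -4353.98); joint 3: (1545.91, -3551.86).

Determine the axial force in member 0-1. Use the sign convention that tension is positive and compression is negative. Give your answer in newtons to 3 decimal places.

-4219.097

N=5 nodes, M=7 members, R=3 reactions → 2N=10, M+R=10
member 0 (0-1): L=7.6831, (cx,cy)=(0.3185,0.9479)
member 1 (0-2): L=5.2040, (cx,cy)=(1.0000,0.0000)
member 2 (1-2): L=7.7874, (cx,cy)=(0.3540,-0.9352)
member 3 (1-3): L=4.6795, (cx,cy)=(0.9856,0.1692)
member 4 (2-3): L=8.2853, (cx,cy)=(0.2239,0.9746)
member 5 (2-4): L=4.6960, (cx,cy)=(1.0000,0.0000)
member 6 (3-4): L=8.5602, (cx,cy)=(0.3319,-0.9433)
solve A·x = −loads:
  F[0-1] = -4219.0970 N (compression)
  F[0-2] = +1580.2869 N (tension)
  F[1-2] = -361.9301 N (compression)
  F[1-3] = +95.1314 N (tension)
  F[2-3] = +347.3052 N (tension)
  F[2-4] = +1374.3930 N (tension)
  F[3-4] = -4141.1718 N (compression)
  Rx@0 = -236.5400 N
  Ry@0 = +3999.3905 N
  Ry@4 = +3906.4495 N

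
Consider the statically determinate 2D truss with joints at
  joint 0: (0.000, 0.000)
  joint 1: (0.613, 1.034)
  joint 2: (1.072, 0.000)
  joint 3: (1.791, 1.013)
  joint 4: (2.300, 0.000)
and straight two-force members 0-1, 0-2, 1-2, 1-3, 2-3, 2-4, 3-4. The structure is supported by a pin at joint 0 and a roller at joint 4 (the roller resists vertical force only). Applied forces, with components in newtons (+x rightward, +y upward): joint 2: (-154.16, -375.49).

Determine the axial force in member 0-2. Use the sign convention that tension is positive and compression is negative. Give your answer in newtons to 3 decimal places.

N=5 nodes, M=7 members, R=3 reactions → 2N=10, M+R=10
member 0 (0-1): L=1.2021, (cx,cy)=(0.5100,0.8602)
member 1 (0-2): L=1.0720, (cx,cy)=(1.0000,0.0000)
member 2 (1-2): L=1.1313, (cx,cy)=(0.4057,-0.9140)
member 3 (1-3): L=1.1782, (cx,cy)=(0.9998,-0.0178)
member 4 (2-3): L=1.2422, (cx,cy)=(0.5788,0.8155)
member 5 (2-4): L=1.2280, (cx,cy)=(1.0000,0.0000)
member 6 (3-4): L=1.1337, (cx,cy)=(0.4490,-0.8935)
solve A·x = −loads:
  F[0-1] = -233.0618 N (compression)
  F[0-2] = -35.3074 N (compression)
  F[1-2] = +223.4302 N (tension)
  F[1-3] = -209.5379 N (compression)
  F[2-3] = +210.0336 N (tension)
  F[2-4] = +87.9374 N (tension)
  F[3-4] = -195.8618 N (compression)
  Rx@0 = +154.1600 N
  Ry@0 = +200.4790 N
  Ry@4 = +175.0110 N

-35.307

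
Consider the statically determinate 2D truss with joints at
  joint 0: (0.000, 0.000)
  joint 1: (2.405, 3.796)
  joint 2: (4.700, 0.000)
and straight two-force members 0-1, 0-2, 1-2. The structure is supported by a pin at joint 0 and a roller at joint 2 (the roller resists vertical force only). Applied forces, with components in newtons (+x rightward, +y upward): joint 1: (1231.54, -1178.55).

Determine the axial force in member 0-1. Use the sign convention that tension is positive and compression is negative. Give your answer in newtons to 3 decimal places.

N=3 nodes, M=3 members, R=3 reactions → 2N=6, M+R=6
member 0 (0-1): L=4.4937, (cx,cy)=(0.5352,0.8447)
member 1 (0-2): L=4.7000, (cx,cy)=(1.0000,0.0000)
member 2 (1-2): L=4.4358, (cx,cy)=(0.5174,-0.8558)
solve A·x = −loads:
  F[0-1] = +496.2304 N (tension)
  F[0-2] = +965.9626 N (tension)
  F[1-2] = -1867.0378 N (compression)
  Rx@0 = -1231.5400 N
  Ry@0 = -419.1816 N
  Ry@2 = +1597.7316 N

496.230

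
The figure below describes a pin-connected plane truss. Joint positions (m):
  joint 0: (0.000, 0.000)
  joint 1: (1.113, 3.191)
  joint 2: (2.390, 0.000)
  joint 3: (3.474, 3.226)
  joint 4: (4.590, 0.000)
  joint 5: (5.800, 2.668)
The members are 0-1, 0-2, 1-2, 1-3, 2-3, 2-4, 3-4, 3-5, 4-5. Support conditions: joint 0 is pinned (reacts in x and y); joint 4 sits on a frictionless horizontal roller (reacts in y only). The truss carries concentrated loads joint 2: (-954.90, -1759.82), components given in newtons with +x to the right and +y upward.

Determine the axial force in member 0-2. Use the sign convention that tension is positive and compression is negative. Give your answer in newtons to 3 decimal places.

N=6 nodes, M=9 members, R=3 reactions → 2N=12, M+R=12
member 0 (0-1): L=3.3795, (cx,cy)=(0.3293,0.9442)
member 1 (0-2): L=2.3900, (cx,cy)=(1.0000,0.0000)
member 2 (1-2): L=3.4370, (cx,cy)=(0.3715,-0.9284)
member 3 (1-3): L=2.3613, (cx,cy)=(0.9999,0.0148)
member 4 (2-3): L=3.4033, (cx,cy)=(0.3185,0.9479)
member 5 (2-4): L=2.2000, (cx,cy)=(1.0000,0.0000)
member 6 (3-4): L=3.4136, (cx,cy)=(0.3269,-0.9450)
member 7 (3-5): L=2.3920, (cx,cy)=(0.9724,-0.2333)
member 8 (4-5): L=2.9296, (cx,cy)=(0.4130,0.9107)
solve A·x = −loads:
  F[0-1] = -893.3225 N (compression)
  F[0-2] = -660.6973 N (compression)
  F[1-2] = +898.4940 N (tension)
  F[1-3] = -628.0992 N (compression)
  F[2-3] = +976.5030 N (tension)
  F[2-4] = +316.9956 N (tension)
  F[3-4] = -969.6148 N (compression)
  F[3-5] = -0.0000 N (compression)
  F[4-5] = +0.0000 N (tension)
  Rx@0 = +954.9000 N
  Ry@0 = +843.4867 N
  Ry@4 = +916.3333 N

-660.697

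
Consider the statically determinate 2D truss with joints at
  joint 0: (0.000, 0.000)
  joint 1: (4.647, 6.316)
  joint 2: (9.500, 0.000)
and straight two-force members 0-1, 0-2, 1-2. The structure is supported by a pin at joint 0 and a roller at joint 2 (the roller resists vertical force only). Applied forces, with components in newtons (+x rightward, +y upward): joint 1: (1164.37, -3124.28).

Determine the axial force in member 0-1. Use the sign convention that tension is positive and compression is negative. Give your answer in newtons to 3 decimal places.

-1020.381

N=3 nodes, M=3 members, R=3 reactions → 2N=6, M+R=6
member 0 (0-1): L=7.8413, (cx,cy)=(0.5926,0.8055)
member 1 (0-2): L=9.5000, (cx,cy)=(1.0000,0.0000)
member 2 (1-2): L=7.9651, (cx,cy)=(0.6093,-0.7930)
solve A·x = −loads:
  F[0-1] = -1020.3805 N (compression)
  F[0-2] = +1769.0771 N (tension)
  F[1-2] = -2903.5541 N (compression)
  Rx@0 = -1164.3700 N
  Ry@0 = +821.8916 N
  Ry@2 = +2302.3884 N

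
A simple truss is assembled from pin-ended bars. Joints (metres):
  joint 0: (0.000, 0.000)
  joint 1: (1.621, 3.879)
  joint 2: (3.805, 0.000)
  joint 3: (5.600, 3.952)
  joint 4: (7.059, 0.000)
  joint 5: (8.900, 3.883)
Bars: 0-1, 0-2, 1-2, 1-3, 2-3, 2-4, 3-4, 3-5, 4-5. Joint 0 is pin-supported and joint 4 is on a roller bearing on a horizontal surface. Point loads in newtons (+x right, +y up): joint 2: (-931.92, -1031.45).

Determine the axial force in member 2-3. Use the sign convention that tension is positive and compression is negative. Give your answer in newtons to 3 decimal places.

N=6 nodes, M=9 members, R=3 reactions → 2N=12, M+R=12
member 0 (0-1): L=4.2041, (cx,cy)=(0.3856,0.9227)
member 1 (0-2): L=3.8050, (cx,cy)=(1.0000,0.0000)
member 2 (1-2): L=4.4516, (cx,cy)=(0.4906,-0.8714)
member 3 (1-3): L=3.9797, (cx,cy)=(0.9998,0.0183)
member 4 (2-3): L=4.3405, (cx,cy)=(0.4135,0.9105)
member 5 (2-4): L=3.2540, (cx,cy)=(1.0000,0.0000)
member 6 (3-4): L=4.2127, (cx,cy)=(0.3463,-0.9381)
member 7 (3-5): L=3.3007, (cx,cy)=(0.9998,-0.0209)
member 8 (4-5): L=4.2973, (cx,cy)=(0.4284,0.9036)
solve A·x = −loads:
  F[0-1] = -515.3160 N (compression)
  F[0-2] = -733.2255 N (compression)
  F[1-2] = +535.9332 N (tension)
  F[1-3] = -461.7080 N (compression)
  F[2-3] = +619.9443 N (tension)
  F[2-4] = +205.2570 N (tension)
  F[3-4] = -592.6592 N (compression)
  F[3-5] = -0.0000 N (compression)
  F[4-5] = +0.0000 N (tension)
  Rx@0 = +931.9200 N
  Ry@0 = +475.4694 N
  Ry@4 = +555.9806 N

619.944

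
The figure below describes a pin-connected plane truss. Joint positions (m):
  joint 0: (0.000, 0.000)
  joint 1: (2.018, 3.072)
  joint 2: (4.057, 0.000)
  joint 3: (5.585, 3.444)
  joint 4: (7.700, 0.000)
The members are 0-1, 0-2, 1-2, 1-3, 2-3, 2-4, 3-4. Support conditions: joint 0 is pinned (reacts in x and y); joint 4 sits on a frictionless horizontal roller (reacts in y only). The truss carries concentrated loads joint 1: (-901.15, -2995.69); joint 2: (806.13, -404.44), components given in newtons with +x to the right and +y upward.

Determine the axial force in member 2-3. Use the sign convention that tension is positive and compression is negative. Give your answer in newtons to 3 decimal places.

779.528

N=5 nodes, M=7 members, R=3 reactions → 2N=10, M+R=10
member 0 (0-1): L=3.6755, (cx,cy)=(0.5490,0.8358)
member 1 (0-2): L=4.0570, (cx,cy)=(1.0000,0.0000)
member 2 (1-2): L=3.6871, (cx,cy)=(0.5530,-0.8332)
member 3 (1-3): L=3.5863, (cx,cy)=(0.9946,0.1037)
member 4 (2-3): L=3.7677, (cx,cy)=(0.4055,0.9141)
member 5 (2-4): L=3.6430, (cx,cy)=(1.0000,0.0000)
member 6 (3-4): L=4.0416, (cx,cy)=(0.5233,-0.8521)
solve A·x = −loads:
  F[0-1] = -3303.9756 N (compression)
  F[0-2] = +1718.9839 N (tension)
  F[1-2] = -369.7982 N (compression)
  F[1-3] = -712.1939 N (compression)
  F[2-3] = +779.5284 N (tension)
  F[2-4] = +392.2165 N (tension)
  F[3-4] = -749.4912 N (compression)
  Rx@0 = +95.0200 N
  Ry@0 = +2761.4569 N
  Ry@4 = +638.6731 N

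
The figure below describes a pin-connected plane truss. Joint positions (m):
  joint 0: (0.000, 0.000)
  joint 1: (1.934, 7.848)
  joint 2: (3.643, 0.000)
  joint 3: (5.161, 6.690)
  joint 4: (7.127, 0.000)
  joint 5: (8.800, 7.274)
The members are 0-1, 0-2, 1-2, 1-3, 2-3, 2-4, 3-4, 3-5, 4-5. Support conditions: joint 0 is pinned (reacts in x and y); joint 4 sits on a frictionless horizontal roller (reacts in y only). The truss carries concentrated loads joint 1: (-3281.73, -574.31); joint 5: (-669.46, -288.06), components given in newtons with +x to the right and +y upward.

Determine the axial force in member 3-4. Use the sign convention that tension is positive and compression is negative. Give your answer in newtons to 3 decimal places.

N=6 nodes, M=9 members, R=3 reactions → 2N=12, M+R=12
member 0 (0-1): L=8.0828, (cx,cy)=(0.2393,0.9710)
member 1 (0-2): L=3.6430, (cx,cy)=(1.0000,0.0000)
member 2 (1-2): L=8.0319, (cx,cy)=(0.2128,-0.9771)
member 3 (1-3): L=3.4285, (cx,cy)=(0.9412,-0.3378)
member 4 (2-3): L=6.8601, (cx,cy)=(0.2213,0.9752)
member 5 (2-4): L=3.4840, (cx,cy)=(1.0000,0.0000)
member 6 (3-4): L=6.9729, (cx,cy)=(0.2819,-0.9594)
member 7 (3-5): L=3.6856, (cx,cy)=(0.9874,0.1585)
member 8 (4-5): L=7.4639, (cx,cy)=(0.2241,0.9746)
solve A·x = −loads:
  F[0-1] = -4786.8862 N (compression)
  F[0-2] = -2805.8132 N (compression)
  F[1-2] = +3671.2896 N (tension)
  F[1-3] = +1439.8045 N (tension)
  F[2-3] = -3678.4081 N (compression)
  F[2-4] = -1210.6898 N (compression)
  F[3-4] = +4141.0158 N (tension)
  F[3-5] = -634.3394 N (compression)
  F[4-5] = -192.4416 N (compression)
  Rx@0 = +3951.1900 N
  Ry@0 = +4647.8373 N
  Ry@4 = -3785.4673 N

4141.016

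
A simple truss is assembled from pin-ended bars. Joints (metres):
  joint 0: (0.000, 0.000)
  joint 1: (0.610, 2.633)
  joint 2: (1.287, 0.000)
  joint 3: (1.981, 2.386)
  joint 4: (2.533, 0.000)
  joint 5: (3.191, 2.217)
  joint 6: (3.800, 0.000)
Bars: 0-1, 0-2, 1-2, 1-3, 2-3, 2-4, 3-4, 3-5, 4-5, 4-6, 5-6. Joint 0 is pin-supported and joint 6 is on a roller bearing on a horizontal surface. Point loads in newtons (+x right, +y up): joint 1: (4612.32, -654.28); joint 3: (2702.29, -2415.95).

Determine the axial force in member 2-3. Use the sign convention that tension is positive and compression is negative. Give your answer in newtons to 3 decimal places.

N=7 nodes, M=11 members, R=3 reactions → 2N=14, M+R=14
member 0 (0-1): L=2.7027, (cx,cy)=(0.2257,0.9742)
member 1 (0-2): L=1.2870, (cx,cy)=(1.0000,0.0000)
member 2 (1-2): L=2.7186, (cx,cy)=(0.2490,-0.9685)
member 3 (1-3): L=1.3931, (cx,cy)=(0.9842,-0.1773)
member 4 (2-3): L=2.4849, (cx,cy)=(0.2793,0.9602)
member 5 (2-4): L=1.2460, (cx,cy)=(1.0000,0.0000)
member 6 (3-4): L=2.4490, (cx,cy)=(0.2254,-0.9743)
member 7 (3-5): L=1.2217, (cx,cy)=(0.9904,-0.1383)
member 8 (4-5): L=2.3126, (cx,cy)=(0.2845,0.9587)
member 9 (4-6): L=1.2670, (cx,cy)=(1.0000,0.0000)
member 10 (5-6): L=2.2991, (cx,cy)=(0.2649,-0.9643)
solve A·x = −loads:
  F[0-1] = +3271.2852 N (tension)
  F[0-2] = +6576.2904 N (tension)
  F[1-2] = -3403.0964 N (compression)
  F[1-3] = -3075.2823 N (compression)
  F[2-3] = +3432.4805 N (tension)
  F[2-4] = +4770.1925 N (tension)
  F[3-4] = -5930.1440 N (compression)
  F[3-5] = -3466.8887 N (compression)
  F[4-5] = +6026.6430 N (tension)
  F[4-6] = +1718.7996 N (tension)
  F[5-6] = -6488.8884 N (compression)
  Rx@0 = -7314.6100 N
  Ry@0 = -3186.8780 N
  Ry@6 = +6257.1080 N

3432.481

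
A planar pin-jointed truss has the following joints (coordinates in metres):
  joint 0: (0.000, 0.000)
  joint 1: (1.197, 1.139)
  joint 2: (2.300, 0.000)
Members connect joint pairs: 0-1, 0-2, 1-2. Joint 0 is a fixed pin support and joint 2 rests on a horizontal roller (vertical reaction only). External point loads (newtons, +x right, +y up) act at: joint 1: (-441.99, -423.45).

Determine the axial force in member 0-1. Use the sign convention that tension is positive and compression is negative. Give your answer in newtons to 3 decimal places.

-612.114

N=3 nodes, M=3 members, R=3 reactions → 2N=6, M+R=6
member 0 (0-1): L=1.6523, (cx,cy)=(0.7244,0.6893)
member 1 (0-2): L=2.3000, (cx,cy)=(1.0000,0.0000)
member 2 (1-2): L=1.5855, (cx,cy)=(0.6957,-0.7184)
solve A·x = −loads:
  F[0-1] = -612.1136 N (compression)
  F[0-2] = +1.4497 N (tension)
  F[1-2] = -2.0839 N (compression)
  Rx@0 = +441.9900 N
  Ry@0 = +421.9530 N
  Ry@2 = +1.4970 N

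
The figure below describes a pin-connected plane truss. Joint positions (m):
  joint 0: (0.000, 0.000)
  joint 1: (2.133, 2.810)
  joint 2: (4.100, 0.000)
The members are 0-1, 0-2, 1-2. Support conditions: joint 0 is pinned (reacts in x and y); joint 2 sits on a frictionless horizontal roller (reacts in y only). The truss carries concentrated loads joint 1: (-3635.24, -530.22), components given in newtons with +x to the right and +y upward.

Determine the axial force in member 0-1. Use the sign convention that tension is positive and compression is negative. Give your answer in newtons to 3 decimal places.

-3447.315

N=3 nodes, M=3 members, R=3 reactions → 2N=6, M+R=6
member 0 (0-1): L=3.5279, (cx,cy)=(0.6046,0.7965)
member 1 (0-2): L=4.1000, (cx,cy)=(1.0000,0.0000)
member 2 (1-2): L=3.4300, (cx,cy)=(0.5735,-0.8192)
solve A·x = −loads:
  F[0-1] = -3447.3154 N (compression)
  F[0-2] = -1550.9380 N (compression)
  F[1-2] = +2704.5158 N (tension)
  Rx@0 = +3635.2400 N
  Ry@0 = +2745.8456 N
  Ry@2 = -2215.6256 N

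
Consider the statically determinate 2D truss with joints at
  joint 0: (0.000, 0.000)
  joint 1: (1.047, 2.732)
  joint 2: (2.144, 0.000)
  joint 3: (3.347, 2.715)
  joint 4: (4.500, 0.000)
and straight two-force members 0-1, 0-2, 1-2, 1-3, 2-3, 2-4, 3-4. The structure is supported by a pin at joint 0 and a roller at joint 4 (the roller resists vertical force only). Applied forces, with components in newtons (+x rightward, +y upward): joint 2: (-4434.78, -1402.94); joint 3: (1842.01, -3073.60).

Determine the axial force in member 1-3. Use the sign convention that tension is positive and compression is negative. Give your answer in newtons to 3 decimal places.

N=5 nodes, M=7 members, R=3 reactions → 2N=10, M+R=10
member 0 (0-1): L=2.9258, (cx,cy)=(0.3579,0.9338)
member 1 (0-2): L=2.1440, (cx,cy)=(1.0000,0.0000)
member 2 (1-2): L=2.9440, (cx,cy)=(0.3726,-0.9280)
member 3 (1-3): L=2.3001, (cx,cy)=(1.0000,-0.0074)
member 4 (2-3): L=2.9696, (cx,cy)=(0.4051,0.9143)
member 5 (2-4): L=2.3560, (cx,cy)=(1.0000,0.0000)
member 6 (3-4): L=2.9497, (cx,cy)=(0.3909,-0.9204)
solve A·x = −loads:
  F[0-1] = -439.8221 N (compression)
  F[0-2] = -2435.3768 N (compression)
  F[1-2] = +445.1423 N (tension)
  F[1-3] = -323.2711 N (compression)
  F[2-3] = +1082.6735 N (tension)
  F[2-4] = +1726.6735 N (tension)
  F[3-4] = -4417.2946 N (compression)
  Rx@0 = +2592.7700 N
  Ry@0 = +410.6956 N
  Ry@4 = +4065.8444 N

-323.271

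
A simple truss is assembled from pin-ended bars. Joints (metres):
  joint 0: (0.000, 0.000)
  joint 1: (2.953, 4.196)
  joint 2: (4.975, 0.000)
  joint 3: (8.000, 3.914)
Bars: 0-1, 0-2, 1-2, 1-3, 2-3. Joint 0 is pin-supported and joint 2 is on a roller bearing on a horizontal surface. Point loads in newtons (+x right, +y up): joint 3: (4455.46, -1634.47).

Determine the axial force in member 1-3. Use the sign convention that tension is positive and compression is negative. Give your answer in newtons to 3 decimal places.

N=4 nodes, M=5 members, R=3 reactions → 2N=8, M+R=8
member 0 (0-1): L=5.1309, (cx,cy)=(0.5755,0.8178)
member 1 (0-2): L=4.9750, (cx,cy)=(1.0000,0.0000)
member 2 (1-2): L=4.6578, (cx,cy)=(0.4341,-0.9009)
member 3 (1-3): L=5.0549, (cx,cy)=(0.9984,-0.0558)
member 4 (2-3): L=4.9467, (cx,cy)=(0.6115,0.7912)
solve A·x = −loads:
  F[0-1] = +5501.5644 N (tension)
  F[0-2] = +1289.1600 N (tension)
  F[1-2] = -5334.2296 N (compression)
  F[1-3] = +5490.5065 N (tension)
  F[2-3] = -1678.6069 N (compression)
  Rx@0 = -4455.4600 N
  Ry@0 = -4499.0839 N
  Ry@2 = +6133.5539 N

5490.507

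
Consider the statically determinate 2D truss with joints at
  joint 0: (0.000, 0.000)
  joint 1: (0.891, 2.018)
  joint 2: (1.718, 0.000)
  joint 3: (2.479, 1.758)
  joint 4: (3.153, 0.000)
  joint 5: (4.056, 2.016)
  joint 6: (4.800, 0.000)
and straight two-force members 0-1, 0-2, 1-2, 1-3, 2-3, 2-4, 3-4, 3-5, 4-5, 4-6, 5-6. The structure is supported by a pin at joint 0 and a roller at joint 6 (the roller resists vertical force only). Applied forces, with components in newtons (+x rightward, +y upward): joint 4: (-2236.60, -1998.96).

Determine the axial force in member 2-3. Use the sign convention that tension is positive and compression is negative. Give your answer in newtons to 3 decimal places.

-859.069

N=7 nodes, M=11 members, R=3 reactions → 2N=14, M+R=14
member 0 (0-1): L=2.2059, (cx,cy)=(0.4039,0.9148)
member 1 (0-2): L=1.7180, (cx,cy)=(1.0000,0.0000)
member 2 (1-2): L=2.1809, (cx,cy)=(0.3792,-0.9253)
member 3 (1-3): L=1.6091, (cx,cy)=(0.9869,-0.1616)
member 4 (2-3): L=1.9156, (cx,cy)=(0.3973,0.9177)
member 5 (2-4): L=1.4350, (cx,cy)=(1.0000,0.0000)
member 6 (3-4): L=1.8828, (cx,cy)=(0.3580,-0.9337)
member 7 (3-5): L=1.5980, (cx,cy)=(0.9869,0.1615)
member 8 (4-5): L=2.2090, (cx,cy)=(0.4088,0.9126)
member 9 (4-6): L=1.6470, (cx,cy)=(1.0000,0.0000)
member 10 (5-6): L=2.1489, (cx,cy)=(0.3462,-0.9382)
solve A·x = −loads:
  F[0-1] = -749.7742 N (compression)
  F[0-2] = -1933.7602 N (compression)
  F[1-2] = +852.0085 N (tension)
  F[1-3] = -634.2590 N (compression)
  F[2-3] = -859.0692 N (compression)
  F[2-4] = -1269.4048 N (compression)
  F[3-4] = +531.7555 N (tension)
  F[3-5] = -1172.9432 N (compression)
  F[4-5] = +1646.2773 N (tension)
  F[4-6] = +484.5842 N (tension)
  F[5-6] = -1399.6308 N (compression)
  Rx@0 = +2236.6000 N
  Ry@0 = +685.8932 N
  Ry@6 = +1313.0668 N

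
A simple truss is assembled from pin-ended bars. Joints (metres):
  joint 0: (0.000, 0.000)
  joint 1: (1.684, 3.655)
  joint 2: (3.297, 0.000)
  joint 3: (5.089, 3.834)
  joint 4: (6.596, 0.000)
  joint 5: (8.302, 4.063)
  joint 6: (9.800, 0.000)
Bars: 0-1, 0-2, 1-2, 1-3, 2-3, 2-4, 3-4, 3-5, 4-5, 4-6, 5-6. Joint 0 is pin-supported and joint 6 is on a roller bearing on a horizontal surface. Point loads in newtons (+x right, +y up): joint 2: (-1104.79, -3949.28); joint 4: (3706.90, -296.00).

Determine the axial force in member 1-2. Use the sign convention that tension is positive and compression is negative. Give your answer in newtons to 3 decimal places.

N=7 nodes, M=11 members, R=3 reactions → 2N=14, M+R=14
member 0 (0-1): L=4.0243, (cx,cy)=(0.4185,0.9082)
member 1 (0-2): L=3.2970, (cx,cy)=(1.0000,0.0000)
member 2 (1-2): L=3.9951, (cx,cy)=(0.4037,-0.9149)
member 3 (1-3): L=3.4097, (cx,cy)=(0.9986,0.0525)
member 4 (2-3): L=4.2321, (cx,cy)=(0.4234,0.9059)
member 5 (2-4): L=3.2990, (cx,cy)=(1.0000,0.0000)
member 6 (3-4): L=4.1195, (cx,cy)=(0.3658,-0.9307)
member 7 (3-5): L=3.2212, (cx,cy)=(0.9975,0.0711)
member 8 (4-5): L=4.4066, (cx,cy)=(0.3871,0.9220)
member 9 (4-6): L=3.2040, (cx,cy)=(1.0000,0.0000)
member 10 (5-6): L=4.3304, (cx,cy)=(0.3459,-0.9383)
solve A·x = −loads:
  F[0-1] = -2991.9587 N (compression)
  F[0-2] = +3854.1229 N (tension)
  F[1-2] = +2832.5986 N (tension)
  F[1-3] = -2398.9683 N (compression)
  F[2-3] = +1498.8099 N (tension)
  F[2-4] = +5467.9212 N (tension)
  F[3-4] = -1418.7369 N (compression)
  F[3-5] = -1245.1730 N (compression)
  F[4-5] = +1753.1078 N (tension)
  F[4-6] = +563.3176 N (tension)
  F[5-6] = -1628.4146 N (compression)
  Rx@0 = -2602.1100 N
  Ry@0 = +2717.4032 N
  Ry@6 = +1527.8768 N

2832.599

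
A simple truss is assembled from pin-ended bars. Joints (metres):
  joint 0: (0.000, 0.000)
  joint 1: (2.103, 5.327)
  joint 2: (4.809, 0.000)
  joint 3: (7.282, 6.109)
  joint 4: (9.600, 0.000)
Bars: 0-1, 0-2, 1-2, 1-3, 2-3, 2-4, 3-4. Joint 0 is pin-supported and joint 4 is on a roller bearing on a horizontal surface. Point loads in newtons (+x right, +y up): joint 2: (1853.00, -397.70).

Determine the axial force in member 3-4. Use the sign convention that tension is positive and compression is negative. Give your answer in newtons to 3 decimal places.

-213.082

N=5 nodes, M=7 members, R=3 reactions → 2N=10, M+R=10
member 0 (0-1): L=5.7271, (cx,cy)=(0.3672,0.9301)
member 1 (0-2): L=4.8090, (cx,cy)=(1.0000,0.0000)
member 2 (1-2): L=5.9749, (cx,cy)=(0.4529,-0.8916)
member 3 (1-3): L=5.2377, (cx,cy)=(0.9888,0.1493)
member 4 (2-3): L=6.5906, (cx,cy)=(0.3752,0.9269)
member 5 (2-4): L=4.7910, (cx,cy)=(1.0000,0.0000)
member 6 (3-4): L=6.5340, (cx,cy)=(0.3548,-0.9350)
solve A·x = −loads:
  F[0-1] = -213.3839 N (compression)
  F[0-2] = +1931.3551 N (tension)
  F[1-2] = +194.4333 N (tension)
  F[1-3] = -168.2993 N (compression)
  F[2-3] = +242.0357 N (tension)
  F[2-4] = +75.5931 N (tension)
  F[3-4] = -213.0823 N (compression)
  Rx@0 = -1853.0000 N
  Ry@0 = +198.4772 N
  Ry@4 = +199.2228 N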